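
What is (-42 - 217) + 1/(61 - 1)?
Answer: -15539/60 ≈ -258.98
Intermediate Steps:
(-42 - 217) + 1/(61 - 1) = -259 + 1/60 = -15539/60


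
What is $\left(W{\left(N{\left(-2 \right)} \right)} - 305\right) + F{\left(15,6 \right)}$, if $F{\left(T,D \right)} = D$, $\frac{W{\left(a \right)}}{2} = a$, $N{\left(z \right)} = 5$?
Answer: $-289$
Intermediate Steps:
$W{\left(a \right)} = 2 a$
$\left(W{\left(N{\left(-2 \right)} \right)} - 305\right) + F{\left(15,6 \right)} = \left(2 \cdot 5 - 305\right) + 6 = \left(10 - 305\right) + 6 = -295 + 6 = -289$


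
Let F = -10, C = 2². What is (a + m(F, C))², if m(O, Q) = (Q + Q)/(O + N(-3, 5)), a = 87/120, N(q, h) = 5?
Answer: 49/64 ≈ 0.76563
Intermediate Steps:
a = 29/40 (a = 87*(1/120) = 29/40 ≈ 0.72500)
C = 4
m(O, Q) = 2*Q/(5 + O) (m(O, Q) = (Q + Q)/(O + 5) = (2*Q)/(5 + O) = 2*Q/(5 + O))
(a + m(F, C))² = (29/40 + 2*4/(5 - 10))² = (29/40 + 2*4/(-5))² = (29/40 + 2*4*(-⅕))² = (29/40 - 8/5)² = (-7/8)² = 49/64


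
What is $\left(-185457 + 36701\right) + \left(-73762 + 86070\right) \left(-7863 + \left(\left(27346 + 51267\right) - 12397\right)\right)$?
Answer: $718059968$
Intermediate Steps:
$\left(-185457 + 36701\right) + \left(-73762 + 86070\right) \left(-7863 + \left(\left(27346 + 51267\right) - 12397\right)\right) = -148756 + 12308 \left(-7863 + \left(78613 - 12397\right)\right) = -148756 + 12308 \left(-7863 + 66216\right) = -148756 + 12308 \cdot 58353 = -148756 + 718208724 = 718059968$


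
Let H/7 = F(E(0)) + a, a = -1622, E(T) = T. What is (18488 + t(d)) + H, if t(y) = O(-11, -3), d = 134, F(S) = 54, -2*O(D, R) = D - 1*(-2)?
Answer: 15033/2 ≈ 7516.5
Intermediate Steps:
O(D, R) = -1 - D/2 (O(D, R) = -(D - 1*(-2))/2 = -(D + 2)/2 = -(2 + D)/2 = -1 - D/2)
t(y) = 9/2 (t(y) = -1 - ½*(-11) = -1 + 11/2 = 9/2)
H = -10976 (H = 7*(54 - 1622) = 7*(-1568) = -10976)
(18488 + t(d)) + H = (18488 + 9/2) - 10976 = 36985/2 - 10976 = 15033/2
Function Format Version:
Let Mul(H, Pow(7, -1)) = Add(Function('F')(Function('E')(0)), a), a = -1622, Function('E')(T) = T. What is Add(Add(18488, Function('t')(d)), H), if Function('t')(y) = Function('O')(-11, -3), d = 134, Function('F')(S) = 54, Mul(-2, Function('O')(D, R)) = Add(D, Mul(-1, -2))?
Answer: Rational(15033, 2) ≈ 7516.5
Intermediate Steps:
Function('O')(D, R) = Add(-1, Mul(Rational(-1, 2), D)) (Function('O')(D, R) = Mul(Rational(-1, 2), Add(D, Mul(-1, -2))) = Mul(Rational(-1, 2), Add(D, 2)) = Mul(Rational(-1, 2), Add(2, D)) = Add(-1, Mul(Rational(-1, 2), D)))
Function('t')(y) = Rational(9, 2) (Function('t')(y) = Add(-1, Mul(Rational(-1, 2), -11)) = Add(-1, Rational(11, 2)) = Rational(9, 2))
H = -10976 (H = Mul(7, Add(54, -1622)) = Mul(7, -1568) = -10976)
Add(Add(18488, Function('t')(d)), H) = Add(Add(18488, Rational(9, 2)), -10976) = Add(Rational(36985, 2), -10976) = Rational(15033, 2)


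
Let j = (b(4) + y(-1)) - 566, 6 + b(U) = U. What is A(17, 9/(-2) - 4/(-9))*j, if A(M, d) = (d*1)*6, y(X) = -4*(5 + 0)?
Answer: 14308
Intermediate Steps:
y(X) = -20 (y(X) = -4*5 = -20)
b(U) = -6 + U
j = -588 (j = ((-6 + 4) - 20) - 566 = (-2 - 20) - 566 = -22 - 566 = -588)
A(M, d) = 6*d (A(M, d) = d*6 = 6*d)
A(17, 9/(-2) - 4/(-9))*j = (6*(9/(-2) - 4/(-9)))*(-588) = (6*(9*(-½) - 4*(-⅑)))*(-588) = (6*(-9/2 + 4/9))*(-588) = (6*(-73/18))*(-588) = -73/3*(-588) = 14308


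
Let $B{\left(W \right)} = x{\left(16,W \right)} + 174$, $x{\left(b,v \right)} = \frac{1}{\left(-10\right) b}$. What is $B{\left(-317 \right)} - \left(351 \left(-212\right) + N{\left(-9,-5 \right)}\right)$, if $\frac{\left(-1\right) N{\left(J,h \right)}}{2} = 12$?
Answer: $\frac{11937599}{160} \approx 74610.0$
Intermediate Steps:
$N{\left(J,h \right)} = -24$ ($N{\left(J,h \right)} = \left(-2\right) 12 = -24$)
$x{\left(b,v \right)} = - \frac{1}{10 b}$
$B{\left(W \right)} = \frac{27839}{160}$ ($B{\left(W \right)} = - \frac{1}{10 \cdot 16} + 174 = \left(- \frac{1}{10}\right) \frac{1}{16} + 174 = - \frac{1}{160} + 174 = \frac{27839}{160}$)
$B{\left(-317 \right)} - \left(351 \left(-212\right) + N{\left(-9,-5 \right)}\right) = \frac{27839}{160} - \left(351 \left(-212\right) - 24\right) = \frac{27839}{160} - \left(-74412 - 24\right) = \frac{27839}{160} - -74436 = \frac{27839}{160} + 74436 = \frac{11937599}{160}$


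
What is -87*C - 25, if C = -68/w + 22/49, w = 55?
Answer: 117239/2695 ≈ 43.502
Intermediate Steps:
C = -2122/2695 (C = -68/55 + 22/49 = -2122/2695 ≈ -0.78738)
-87*C - 25 = -87*(-2122/2695) - 25 = 184614/2695 - 25 = 117239/2695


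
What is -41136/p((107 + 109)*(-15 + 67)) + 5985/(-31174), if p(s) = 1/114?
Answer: -146190603681/31174 ≈ -4.6895e+6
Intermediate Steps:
p(s) = 1/114
-41136/p((107 + 109)*(-15 + 67)) + 5985/(-31174) = -41136/1/114 + 5985/(-31174) = -41136*114 + 5985*(-1/31174) = -4689504 - 5985/31174 = -146190603681/31174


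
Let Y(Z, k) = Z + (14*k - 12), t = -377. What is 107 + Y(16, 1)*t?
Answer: -6679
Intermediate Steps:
Y(Z, k) = -12 + Z + 14*k (Y(Z, k) = Z + (-12 + 14*k) = -12 + Z + 14*k)
107 + Y(16, 1)*t = 107 + (-12 + 16 + 14*1)*(-377) = 107 + (-12 + 16 + 14)*(-377) = 107 + 18*(-377) = 107 - 6786 = -6679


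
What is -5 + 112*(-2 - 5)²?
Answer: 5483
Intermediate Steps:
-5 + 112*(-2 - 5)² = -5 + 112*(-7)² = -5 + 112*49 = -5 + 5488 = 5483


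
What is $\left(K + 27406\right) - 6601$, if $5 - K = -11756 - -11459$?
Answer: $21107$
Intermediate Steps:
$K = 302$ ($K = 5 - \left(-11756 - -11459\right) = 5 - \left(-11756 + 11459\right) = 5 - -297 = 5 + 297 = 302$)
$\left(K + 27406\right) - 6601 = \left(302 + 27406\right) - 6601 = 27708 - 6601 = 21107$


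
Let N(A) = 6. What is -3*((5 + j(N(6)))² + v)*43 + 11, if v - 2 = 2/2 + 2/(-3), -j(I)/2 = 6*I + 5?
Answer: -765131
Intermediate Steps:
j(I) = -10 - 12*I (j(I) = -2*(6*I + 5) = -2*(5 + 6*I) = -10 - 12*I)
v = 7/3 (v = 2 + (2/2 + 2/(-3)) = 2 + (2*(½) + 2*(-⅓)) = 2 + (1 - ⅔) = 2 + ⅓ = 7/3 ≈ 2.3333)
-3*((5 + j(N(6)))² + v)*43 + 11 = -3*((5 + (-10 - 12*6))² + 7/3)*43 + 11 = -3*((5 + (-10 - 72))² + 7/3)*43 + 11 = -3*((5 - 82)² + 7/3)*43 + 11 = -3*((-77)² + 7/3)*43 + 11 = -3*(5929 + 7/3)*43 + 11 = -3*17794/3*43 + 11 = -17794*43 + 11 = -765142 + 11 = -765131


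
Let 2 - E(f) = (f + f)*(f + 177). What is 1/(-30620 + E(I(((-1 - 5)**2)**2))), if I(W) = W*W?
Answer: -1/5642814429594 ≈ -1.7722e-13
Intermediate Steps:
I(W) = W**2
E(f) = 2 - 2*f*(177 + f) (E(f) = 2 - (f + f)*(f + 177) = 2 - 2*f*(177 + f))
1/(-30620 + E(I(((-1 - 5)**2)**2))) = 1/(-30620 + (2 - 354*(-1 - 5)**8 - 2*(-1 - 5)**16)) = 1/(-30620 + (2 - 354*(((-6)**2)**2)**2 - 2*((((-6)**2)**2)**2)**2)) = 1/(-30620 + (2 - 354*(36**2)**2 - 2*((36**2)**2)**2)) = 1/(-30620 + (2 - 354*1296**2 - 2*(1296**2)**2)) = 1/(-30620 + (2 - 354*1679616 - 2*1679616**2)) = 1/(-30620 + (2 - 594584064 - 2*2821109907456)) = 1/(-30620 + (2 - 594584064 - 5642219814912)) = 1/(-30620 - 5642814398974) = 1/(-5642814429594) = -1/5642814429594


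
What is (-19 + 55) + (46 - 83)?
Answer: -1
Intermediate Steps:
(-19 + 55) + (46 - 83) = 36 - 37 = -1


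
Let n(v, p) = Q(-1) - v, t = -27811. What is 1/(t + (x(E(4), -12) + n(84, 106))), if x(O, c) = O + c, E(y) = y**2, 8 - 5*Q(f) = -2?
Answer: -1/27889 ≈ -3.5856e-5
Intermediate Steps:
Q(f) = 2 (Q(f) = 8/5 - 1/5*(-2) = 8/5 + 2/5 = 2)
n(v, p) = 2 - v
1/(t + (x(E(4), -12) + n(84, 106))) = 1/(-27811 + ((4**2 - 12) + (2 - 1*84))) = 1/(-27811 + ((16 - 12) + (2 - 84))) = 1/(-27811 + (4 - 82)) = 1/(-27811 - 78) = 1/(-27889) = -1/27889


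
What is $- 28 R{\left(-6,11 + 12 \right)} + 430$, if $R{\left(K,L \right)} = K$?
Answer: $598$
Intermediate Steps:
$- 28 R{\left(-6,11 + 12 \right)} + 430 = \left(-28\right) \left(-6\right) + 430 = 168 + 430 = 598$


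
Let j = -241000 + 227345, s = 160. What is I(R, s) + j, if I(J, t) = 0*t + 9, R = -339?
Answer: -13646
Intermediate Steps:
I(J, t) = 9 (I(J, t) = 0 + 9 = 9)
j = -13655
I(R, s) + j = 9 - 13655 = -13646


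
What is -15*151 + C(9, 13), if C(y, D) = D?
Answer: -2252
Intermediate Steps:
-15*151 + C(9, 13) = -15*151 + 13 = -2265 + 13 = -2252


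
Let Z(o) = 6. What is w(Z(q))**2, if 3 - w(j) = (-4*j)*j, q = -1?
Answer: 21609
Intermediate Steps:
w(j) = 3 + 4*j**2 (w(j) = 3 - (-4*j)*j = 3 - (-4)*j**2 = 3 + 4*j**2)
w(Z(q))**2 = (3 + 4*6**2)**2 = (3 + 4*36)**2 = (3 + 144)**2 = 147**2 = 21609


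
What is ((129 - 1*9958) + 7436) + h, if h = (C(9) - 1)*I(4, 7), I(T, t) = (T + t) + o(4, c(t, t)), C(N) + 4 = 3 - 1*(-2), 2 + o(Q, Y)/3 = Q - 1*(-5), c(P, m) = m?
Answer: -2393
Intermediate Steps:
o(Q, Y) = 9 + 3*Q (o(Q, Y) = -6 + 3*(Q - 1*(-5)) = -6 + 3*(Q + 5) = -6 + 3*(5 + Q) = -6 + (15 + 3*Q) = 9 + 3*Q)
C(N) = 1 (C(N) = -4 + (3 - 1*(-2)) = -4 + (3 + 2) = -4 + 5 = 1)
I(T, t) = 21 + T + t (I(T, t) = (T + t) + (9 + 3*4) = (T + t) + (9 + 12) = (T + t) + 21 = 21 + T + t)
h = 0 (h = (1 - 1)*(21 + 4 + 7) = 0*32 = 0)
((129 - 1*9958) + 7436) + h = ((129 - 1*9958) + 7436) + 0 = ((129 - 9958) + 7436) + 0 = (-9829 + 7436) + 0 = -2393 + 0 = -2393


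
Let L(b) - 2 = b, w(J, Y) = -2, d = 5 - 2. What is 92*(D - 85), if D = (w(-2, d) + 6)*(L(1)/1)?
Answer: -6716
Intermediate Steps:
d = 3
L(b) = 2 + b
D = 12 (D = (-2 + 6)*((2 + 1)/1) = 4*(3*1) = 4*3 = 12)
92*(D - 85) = 92*(12 - 85) = 92*(-73) = -6716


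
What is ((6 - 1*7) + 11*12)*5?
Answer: 655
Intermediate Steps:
((6 - 1*7) + 11*12)*5 = ((6 - 7) + 132)*5 = (-1 + 132)*5 = 131*5 = 655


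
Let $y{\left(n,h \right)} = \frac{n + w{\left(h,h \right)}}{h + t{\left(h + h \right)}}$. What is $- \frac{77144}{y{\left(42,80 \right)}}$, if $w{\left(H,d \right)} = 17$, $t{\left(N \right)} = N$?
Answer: $- \frac{18514560}{59} \approx -3.1381 \cdot 10^{5}$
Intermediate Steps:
$y{\left(n,h \right)} = \frac{17 + n}{3 h}$ ($y{\left(n,h \right)} = \frac{n + 17}{h + \left(h + h\right)} = \frac{17 + n}{h + 2 h} = \frac{17 + n}{3 h}$)
$- \frac{77144}{y{\left(42,80 \right)}} = - \frac{77144}{\frac{1}{3} \cdot \frac{1}{80} \left(17 + 42\right)} = - \frac{77144}{\frac{1}{3} \cdot \frac{1}{80} \cdot 59} = - \frac{77144}{\frac{59}{240}} = \left(-77144\right) \frac{240}{59} = - \frac{18514560}{59}$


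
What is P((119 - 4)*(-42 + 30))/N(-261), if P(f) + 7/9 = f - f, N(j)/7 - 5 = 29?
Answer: -1/306 ≈ -0.0032680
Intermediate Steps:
N(j) = 238 (N(j) = 35 + 7*29 = 35 + 203 = 238)
P(f) = -7/9 (P(f) = -7/9 + (f - f) = -7/9 + 0 = -7/9)
P((119 - 4)*(-42 + 30))/N(-261) = -7/9/238 = -7/9*1/238 = -1/306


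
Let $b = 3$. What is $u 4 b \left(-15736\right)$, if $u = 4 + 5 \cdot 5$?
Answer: $-5476128$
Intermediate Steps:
$u = 29$ ($u = 4 + 25 = 29$)
$u 4 b \left(-15736\right) = 29 \cdot 4 \cdot 3 \left(-15736\right) = 116 \cdot 3 \left(-15736\right) = 348 \left(-15736\right) = -5476128$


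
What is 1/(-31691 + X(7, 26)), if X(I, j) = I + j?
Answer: -1/31658 ≈ -3.1588e-5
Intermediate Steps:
1/(-31691 + X(7, 26)) = 1/(-31691 + (7 + 26)) = 1/(-31691 + 33) = 1/(-31658) = -1/31658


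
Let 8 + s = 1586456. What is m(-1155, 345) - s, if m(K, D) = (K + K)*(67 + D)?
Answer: -2538168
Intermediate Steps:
s = 1586448 (s = -8 + 1586456 = 1586448)
m(K, D) = 2*K*(67 + D) (m(K, D) = (2*K)*(67 + D) = 2*K*(67 + D))
m(-1155, 345) - s = 2*(-1155)*(67 + 345) - 1*1586448 = 2*(-1155)*412 - 1586448 = -951720 - 1586448 = -2538168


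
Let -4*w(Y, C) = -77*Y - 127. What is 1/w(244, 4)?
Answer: 4/18915 ≈ 0.00021147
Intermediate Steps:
w(Y, C) = 127/4 + 77*Y/4 (w(Y, C) = -(-77*Y - 127)/4 = -(-127 - 77*Y)/4 = 127/4 + 77*Y/4)
1/w(244, 4) = 1/(127/4 + (77/4)*244) = 1/(127/4 + 4697) = 1/(18915/4) = 4/18915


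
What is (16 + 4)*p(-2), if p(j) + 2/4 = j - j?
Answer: -10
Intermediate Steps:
p(j) = -½ (p(j) = -½ + (j - j) = -½ + 0 = -½)
(16 + 4)*p(-2) = (16 + 4)*(-½) = 20*(-½) = -10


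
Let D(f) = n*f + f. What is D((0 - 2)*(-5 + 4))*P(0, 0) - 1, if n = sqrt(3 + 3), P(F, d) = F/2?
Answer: -1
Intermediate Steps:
P(F, d) = F/2 (P(F, d) = F*(1/2) = F/2)
n = sqrt(6) ≈ 2.4495
D(f) = f + f*sqrt(6) (D(f) = sqrt(6)*f + f = f*sqrt(6) + f = f + f*sqrt(6))
D((0 - 2)*(-5 + 4))*P(0, 0) - 1 = (((0 - 2)*(-5 + 4))*(1 + sqrt(6)))*((1/2)*0) - 1 = ((-2*(-1))*(1 + sqrt(6)))*0 - 1 = (2*(1 + sqrt(6)))*0 - 1 = (2 + 2*sqrt(6))*0 - 1 = 0 - 1 = -1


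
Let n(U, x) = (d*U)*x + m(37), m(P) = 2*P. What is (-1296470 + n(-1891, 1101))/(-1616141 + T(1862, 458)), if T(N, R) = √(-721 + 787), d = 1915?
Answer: 6445669955767701/2611911731815 + 3988309161*√66/2611911731815 ≈ 2467.8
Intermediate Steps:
T(N, R) = √66
n(U, x) = 74 + 1915*U*x (n(U, x) = (1915*U)*x + 2*37 = 1915*U*x + 74 = 74 + 1915*U*x)
(-1296470 + n(-1891, 1101))/(-1616141 + T(1862, 458)) = (-1296470 + (74 + 1915*(-1891)*1101))/(-1616141 + √66) = (-1296470 + (74 - 3987012765))/(-1616141 + √66) = (-1296470 - 3987012691)/(-1616141 + √66) = -3988309161/(-1616141 + √66)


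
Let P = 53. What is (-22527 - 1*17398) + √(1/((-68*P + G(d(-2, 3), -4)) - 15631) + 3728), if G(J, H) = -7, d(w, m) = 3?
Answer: -39925 + 5*√6134706646/6414 ≈ -39864.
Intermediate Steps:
(-22527 - 1*17398) + √(1/((-68*P + G(d(-2, 3), -4)) - 15631) + 3728) = (-22527 - 1*17398) + √(1/((-68*53 - 7) - 15631) + 3728) = (-22527 - 17398) + √(1/((-3604 - 7) - 15631) + 3728) = -39925 + √(1/(-3611 - 15631) + 3728) = -39925 + √(1/(-19242) + 3728) = -39925 + √(-1/19242 + 3728) = -39925 + √(71734175/19242) = -39925 + 5*√6134706646/6414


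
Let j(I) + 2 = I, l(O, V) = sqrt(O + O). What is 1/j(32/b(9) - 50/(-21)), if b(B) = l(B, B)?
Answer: -21/3128 + 147*sqrt(2)/1564 ≈ 0.12621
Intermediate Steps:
l(O, V) = sqrt(2)*sqrt(O) (l(O, V) = sqrt(2*O) = sqrt(2)*sqrt(O))
b(B) = sqrt(2)*sqrt(B)
j(I) = -2 + I
1/j(32/b(9) - 50/(-21)) = 1/(-2 + (32/((sqrt(2)*sqrt(9))) - 50/(-21))) = 1/(-2 + (32/((sqrt(2)*3)) - 50*(-1/21))) = 1/(-2 + (32/((3*sqrt(2))) + 50/21)) = 1/(-2 + (32*(sqrt(2)/6) + 50/21)) = 1/(-2 + (16*sqrt(2)/3 + 50/21)) = 1/(-2 + (50/21 + 16*sqrt(2)/3)) = 1/(8/21 + 16*sqrt(2)/3)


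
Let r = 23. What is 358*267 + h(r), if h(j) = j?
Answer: 95609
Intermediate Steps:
358*267 + h(r) = 358*267 + 23 = 95586 + 23 = 95609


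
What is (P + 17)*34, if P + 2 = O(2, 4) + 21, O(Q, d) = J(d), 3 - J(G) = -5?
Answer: 1496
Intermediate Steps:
J(G) = 8 (J(G) = 3 - 1*(-5) = 3 + 5 = 8)
O(Q, d) = 8
P = 27 (P = -2 + (8 + 21) = -2 + 29 = 27)
(P + 17)*34 = (27 + 17)*34 = 44*34 = 1496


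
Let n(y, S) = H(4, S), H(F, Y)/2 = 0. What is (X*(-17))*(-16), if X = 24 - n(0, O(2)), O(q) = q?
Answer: 6528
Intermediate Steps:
H(F, Y) = 0 (H(F, Y) = 2*0 = 0)
n(y, S) = 0
X = 24 (X = 24 - 1*0 = 24 + 0 = 24)
(X*(-17))*(-16) = (24*(-17))*(-16) = -408*(-16) = 6528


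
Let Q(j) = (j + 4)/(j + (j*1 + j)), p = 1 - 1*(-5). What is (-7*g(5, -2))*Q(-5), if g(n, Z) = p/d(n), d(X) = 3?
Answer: -14/15 ≈ -0.93333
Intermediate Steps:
p = 6 (p = 1 + 5 = 6)
Q(j) = (4 + j)/(3*j) (Q(j) = (4 + j)/(j + (j + j)) = (4 + j)/(j + 2*j) = (4 + j)/((3*j)) = (4 + j)*(1/(3*j)) = (4 + j)/(3*j))
g(n, Z) = 2 (g(n, Z) = 6/3 = 6*(⅓) = 2)
(-7*g(5, -2))*Q(-5) = (-7*2)*((⅓)*(4 - 5)/(-5)) = -14*(-1)*(-1)/(3*5) = -14*1/15 = -14/15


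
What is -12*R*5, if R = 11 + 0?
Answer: -660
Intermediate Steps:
R = 11
-12*R*5 = -12*11*5 = -132*5 = -660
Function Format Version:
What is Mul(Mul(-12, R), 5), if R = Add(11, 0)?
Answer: -660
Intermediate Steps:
R = 11
Mul(Mul(-12, R), 5) = Mul(Mul(-12, 11), 5) = Mul(-132, 5) = -660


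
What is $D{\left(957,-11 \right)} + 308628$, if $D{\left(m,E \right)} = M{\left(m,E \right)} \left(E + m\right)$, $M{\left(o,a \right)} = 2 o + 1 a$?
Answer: $2108866$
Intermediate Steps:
$M{\left(o,a \right)} = a + 2 o$ ($M{\left(o,a \right)} = 2 o + a = a + 2 o$)
$D{\left(m,E \right)} = \left(E + m\right) \left(E + 2 m\right)$ ($D{\left(m,E \right)} = \left(E + 2 m\right) \left(E + m\right) = \left(E + m\right) \left(E + 2 m\right)$)
$D{\left(957,-11 \right)} + 308628 = \left(-11 + 957\right) \left(-11 + 2 \cdot 957\right) + 308628 = 946 \left(-11 + 1914\right) + 308628 = 946 \cdot 1903 + 308628 = 1800238 + 308628 = 2108866$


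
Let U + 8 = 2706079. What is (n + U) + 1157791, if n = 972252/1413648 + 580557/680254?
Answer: 51606175028799059/13356107036 ≈ 3.8639e+6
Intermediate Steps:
U = 2706071 (U = -8 + 2706079 = 2706071)
n = 20584466027/13356107036 (n = 972252*(1/1413648) + 580557*(1/680254) = 27007/39268 + 580557/680254 = 20584466027/13356107036 ≈ 1.5412)
(n + U) + 1157791 = (20584466027/13356107036 + 2706071) + 1157791 = 36142594507481583/13356107036 + 1157791 = 51606175028799059/13356107036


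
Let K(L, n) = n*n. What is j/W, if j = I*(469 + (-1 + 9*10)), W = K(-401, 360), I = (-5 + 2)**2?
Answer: 31/800 ≈ 0.038750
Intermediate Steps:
I = 9 (I = (-3)**2 = 9)
K(L, n) = n**2
W = 129600 (W = 360**2 = 129600)
j = 5022 (j = 9*(469 + (-1 + 9*10)) = 9*(469 + (-1 + 90)) = 9*(469 + 89) = 9*558 = 5022)
j/W = 5022/129600 = 5022*(1/129600) = 31/800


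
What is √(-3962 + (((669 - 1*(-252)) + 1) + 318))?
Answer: I*√2722 ≈ 52.173*I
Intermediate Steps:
√(-3962 + (((669 - 1*(-252)) + 1) + 318)) = √(-3962 + (((669 + 252) + 1) + 318)) = √(-3962 + ((921 + 1) + 318)) = √(-3962 + (922 + 318)) = √(-3962 + 1240) = √(-2722) = I*√2722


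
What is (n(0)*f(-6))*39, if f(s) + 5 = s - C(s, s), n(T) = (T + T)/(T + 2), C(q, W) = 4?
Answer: 0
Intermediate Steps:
n(T) = 2*T/(2 + T) (n(T) = (2*T)/(2 + T) = 2*T/(2 + T))
f(s) = -9 + s (f(s) = -5 + (s - 1*4) = -5 + (s - 4) = -5 + (-4 + s) = -9 + s)
(n(0)*f(-6))*39 = ((2*0/(2 + 0))*(-9 - 6))*39 = ((2*0/2)*(-15))*39 = ((2*0*(½))*(-15))*39 = (0*(-15))*39 = 0*39 = 0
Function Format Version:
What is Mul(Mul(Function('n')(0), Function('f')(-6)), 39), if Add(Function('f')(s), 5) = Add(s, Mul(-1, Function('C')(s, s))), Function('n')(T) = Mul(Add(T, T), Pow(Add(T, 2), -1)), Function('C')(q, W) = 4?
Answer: 0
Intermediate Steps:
Function('n')(T) = Mul(2, T, Pow(Add(2, T), -1)) (Function('n')(T) = Mul(Mul(2, T), Pow(Add(2, T), -1)) = Mul(2, T, Pow(Add(2, T), -1)))
Function('f')(s) = Add(-9, s) (Function('f')(s) = Add(-5, Add(s, Mul(-1, 4))) = Add(-5, Add(s, -4)) = Add(-5, Add(-4, s)) = Add(-9, s))
Mul(Mul(Function('n')(0), Function('f')(-6)), 39) = Mul(Mul(Mul(2, 0, Pow(Add(2, 0), -1)), Add(-9, -6)), 39) = Mul(Mul(Mul(2, 0, Pow(2, -1)), -15), 39) = Mul(Mul(Mul(2, 0, Rational(1, 2)), -15), 39) = Mul(Mul(0, -15), 39) = Mul(0, 39) = 0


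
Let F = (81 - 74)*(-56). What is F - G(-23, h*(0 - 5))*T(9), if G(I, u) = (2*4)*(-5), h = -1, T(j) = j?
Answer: -32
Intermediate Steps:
G(I, u) = -40 (G(I, u) = 8*(-5) = -40)
F = -392 (F = 7*(-56) = -392)
F - G(-23, h*(0 - 5))*T(9) = -392 - (-40)*9 = -392 - 1*(-360) = -392 + 360 = -32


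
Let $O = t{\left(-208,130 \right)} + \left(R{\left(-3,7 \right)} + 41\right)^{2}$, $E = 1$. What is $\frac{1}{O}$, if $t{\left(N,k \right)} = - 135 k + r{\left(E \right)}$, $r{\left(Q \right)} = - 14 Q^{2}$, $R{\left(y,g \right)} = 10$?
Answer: $- \frac{1}{14963} \approx -6.6831 \cdot 10^{-5}$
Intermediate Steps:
$t{\left(N,k \right)} = -14 - 135 k$ ($t{\left(N,k \right)} = - 135 k - 14 \cdot 1^{2} = - 135 k - 14 = -14 - 135 k$)
$O = -14963$ ($O = \left(-14 - 17550\right) + \left(10 + 41\right)^{2} = \left(-14 - 17550\right) + 51^{2} = -17564 + 2601 = -14963$)
$\frac{1}{O} = \frac{1}{-14963} = - \frac{1}{14963}$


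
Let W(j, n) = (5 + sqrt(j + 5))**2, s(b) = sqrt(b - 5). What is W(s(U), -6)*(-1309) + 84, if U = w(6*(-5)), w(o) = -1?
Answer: 84 - 1309*(5 + sqrt(5 + I*sqrt(6)))**2 ≈ -69276.0 - 10181.0*I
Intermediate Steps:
U = -1
s(b) = sqrt(-5 + b)
W(j, n) = (5 + sqrt(5 + j))**2
W(s(U), -6)*(-1309) + 84 = (5 + sqrt(5 + sqrt(-5 - 1)))**2*(-1309) + 84 = (5 + sqrt(5 + sqrt(-6)))**2*(-1309) + 84 = (5 + sqrt(5 + I*sqrt(6)))**2*(-1309) + 84 = -1309*(5 + sqrt(5 + I*sqrt(6)))**2 + 84 = 84 - 1309*(5 + sqrt(5 + I*sqrt(6)))**2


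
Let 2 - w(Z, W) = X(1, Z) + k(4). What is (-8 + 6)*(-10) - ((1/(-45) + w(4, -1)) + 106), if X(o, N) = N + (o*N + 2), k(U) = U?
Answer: -3329/45 ≈ -73.978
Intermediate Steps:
X(o, N) = 2 + N + N*o (X(o, N) = N + (N*o + 2) = N + (2 + N*o) = 2 + N + N*o)
w(Z, W) = -4 - 2*Z (w(Z, W) = 2 - ((2 + Z + Z*1) + 4) = 2 - ((2 + Z + Z) + 4) = 2 - ((2 + 2*Z) + 4) = 2 - (6 + 2*Z) = 2 + (-6 - 2*Z) = -4 - 2*Z)
(-8 + 6)*(-10) - ((1/(-45) + w(4, -1)) + 106) = (-8 + 6)*(-10) - ((1/(-45) + (-4 - 2*4)) + 106) = -2*(-10) - ((-1/45 + (-4 - 8)) + 106) = 20 - ((-1/45 - 12) + 106) = 20 - (-541/45 + 106) = 20 - 1*4229/45 = 20 - 4229/45 = -3329/45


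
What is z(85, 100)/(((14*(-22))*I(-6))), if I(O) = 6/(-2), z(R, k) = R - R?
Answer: 0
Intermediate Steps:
z(R, k) = 0
I(O) = -3 (I(O) = 6*(-1/2) = -3)
z(85, 100)/(((14*(-22))*I(-6))) = 0/(((14*(-22))*(-3))) = 0/((-308*(-3))) = 0/924 = 0*(1/924) = 0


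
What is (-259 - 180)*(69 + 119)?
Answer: -82532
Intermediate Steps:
(-259 - 180)*(69 + 119) = -439*188 = -82532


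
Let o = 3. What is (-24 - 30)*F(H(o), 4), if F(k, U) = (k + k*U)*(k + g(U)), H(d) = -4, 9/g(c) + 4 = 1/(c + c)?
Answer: -211680/31 ≈ -6828.4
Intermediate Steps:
g(c) = 9/(-4 + 1/(2*c)) (g(c) = 9/(-4 + 1/(c + c)) = 9/(-4 + 1/(2*c)))
F(k, U) = (k + U*k)*(k - 18*U/(-1 + 8*U)) (F(k, U) = (k + k*U)*(k - 18*U/(-1 + 8*U)) = (k + U*k)*(k - 18*U/(-1 + 8*U)))
(-24 - 30)*F(H(o), 4) = (-24 - 30)*(-4*(-18*4 - 18*4² - 4*(1 + 4)*(-1 + 8*4))/(-1 + 8*4)) = -(-216)*(-72 - 18*16 - 4*5*(-1 + 32))/(-1 + 32) = -(-216)*(-72 - 288 - 4*5*31)/31 = -(-216)*(-72 - 288 - 620)/31 = -(-216)*(-980)/31 = -54*3920/31 = -211680/31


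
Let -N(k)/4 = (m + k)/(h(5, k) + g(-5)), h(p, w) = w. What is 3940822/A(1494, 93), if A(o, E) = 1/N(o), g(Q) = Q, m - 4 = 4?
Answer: -23676458576/1489 ≈ -1.5901e+7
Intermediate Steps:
m = 8 (m = 4 + 4 = 8)
N(k) = -4*(8 + k)/(-5 + k) (N(k) = -4*(8 + k)/(k - 5) = -4*(8 + k)/(-5 + k))
A(o, E) = (-5 + o)/(4*(-8 - o)) (A(o, E) = 1/(4*(-8 - o)/(-5 + o)) = (-5 + o)/(4*(-8 - o)))
3940822/A(1494, 93) = 3940822/(((5 - 1*1494)/(4*(8 + 1494)))) = 3940822/(((1/4)*(5 - 1494)/1502)) = 3940822/(((1/4)*(1/1502)*(-1489))) = 3940822/(-1489/6008) = 3940822*(-6008/1489) = -23676458576/1489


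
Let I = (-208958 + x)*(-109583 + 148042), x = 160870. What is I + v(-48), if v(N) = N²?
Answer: -1849414088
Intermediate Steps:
I = -1849416392 (I = (-208958 + 160870)*(-109583 + 148042) = -48088*38459 = -1849416392)
I + v(-48) = -1849416392 + (-48)² = -1849416392 + 2304 = -1849414088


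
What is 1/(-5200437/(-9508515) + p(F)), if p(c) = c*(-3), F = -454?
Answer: 3169505/4318599289 ≈ 0.00073392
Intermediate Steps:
p(c) = -3*c
1/(-5200437/(-9508515) + p(F)) = 1/(-5200437/(-9508515) - 3*(-454)) = 1/(-5200437*(-1/9508515) + 1362) = 1/(1733479/3169505 + 1362) = 1/(4318599289/3169505) = 3169505/4318599289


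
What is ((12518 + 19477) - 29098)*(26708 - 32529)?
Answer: -16863437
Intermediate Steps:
((12518 + 19477) - 29098)*(26708 - 32529) = (31995 - 29098)*(-5821) = 2897*(-5821) = -16863437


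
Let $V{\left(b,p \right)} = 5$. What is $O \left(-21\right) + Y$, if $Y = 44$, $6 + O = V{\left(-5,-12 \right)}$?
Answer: $65$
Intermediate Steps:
$O = -1$ ($O = -6 + 5 = -1$)
$O \left(-21\right) + Y = \left(-1\right) \left(-21\right) + 44 = 21 + 44 = 65$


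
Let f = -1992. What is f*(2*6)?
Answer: -23904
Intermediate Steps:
f*(2*6) = -3984*6 = -1992*12 = -23904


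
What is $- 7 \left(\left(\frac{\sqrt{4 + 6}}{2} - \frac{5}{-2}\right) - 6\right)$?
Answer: $\frac{49}{2} - \frac{7 \sqrt{10}}{2} \approx 13.432$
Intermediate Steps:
$- 7 \left(\left(\frac{\sqrt{4 + 6}}{2} - \frac{5}{-2}\right) - 6\right) = - 7 \left(\left(\sqrt{10} \cdot \frac{1}{2} - - \frac{5}{2}\right) - 6\right) = - 7 \left(\left(\frac{\sqrt{10}}{2} + \frac{5}{2}\right) - 6\right) = - 7 \left(\left(\frac{5}{2} + \frac{\sqrt{10}}{2}\right) - 6\right) = - 7 \left(- \frac{7}{2} + \frac{\sqrt{10}}{2}\right) = \frac{49}{2} - \frac{7 \sqrt{10}}{2}$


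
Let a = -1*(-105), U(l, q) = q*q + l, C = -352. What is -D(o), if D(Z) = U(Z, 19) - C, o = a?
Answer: -818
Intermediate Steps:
U(l, q) = l + q² (U(l, q) = q² + l = l + q²)
a = 105
o = 105
D(Z) = 713 + Z (D(Z) = (Z + 19²) - 1*(-352) = (Z + 361) + 352 = (361 + Z) + 352 = 713 + Z)
-D(o) = -(713 + 105) = -1*818 = -818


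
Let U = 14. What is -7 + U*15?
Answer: 203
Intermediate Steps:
-7 + U*15 = -7 + 14*15 = -7 + 210 = 203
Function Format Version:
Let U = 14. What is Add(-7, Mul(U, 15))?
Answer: 203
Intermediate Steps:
Add(-7, Mul(U, 15)) = Add(-7, Mul(14, 15)) = Add(-7, 210) = 203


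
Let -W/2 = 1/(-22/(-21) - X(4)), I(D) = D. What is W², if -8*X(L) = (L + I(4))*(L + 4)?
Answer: 441/9025 ≈ 0.048864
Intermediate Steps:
X(L) = -(4 + L)²/8 (X(L) = -(L + 4)*(L + 4)/8 = -(4 + L)*(4 + L)/8 = -(4 + L)²/8)
W = -21/95 (W = -2/(-22/(-21) - (-2 - 1*4 - ⅛*4²)) = -2/(-22*(-1/21) - (-2 - 4 - ⅛*16)) = -2/(22/21 - (-2 - 4 - 2)) = -2/(22/21 - 1*(-8)) = -2/(22/21 + 8) = -2/190/21 = -2*21/190 = -21/95 ≈ -0.22105)
W² = (-21/95)² = 441/9025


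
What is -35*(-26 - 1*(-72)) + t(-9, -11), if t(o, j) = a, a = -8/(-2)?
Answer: -1606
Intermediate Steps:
a = 4 (a = -8*(-1/2) = 4)
t(o, j) = 4
-35*(-26 - 1*(-72)) + t(-9, -11) = -35*(-26 - 1*(-72)) + 4 = -35*(-26 + 72) + 4 = -35*46 + 4 = -1610 + 4 = -1606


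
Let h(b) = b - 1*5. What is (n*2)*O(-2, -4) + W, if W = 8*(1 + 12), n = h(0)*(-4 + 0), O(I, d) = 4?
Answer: 264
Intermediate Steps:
h(b) = -5 + b (h(b) = b - 5 = -5 + b)
n = 20 (n = (-5 + 0)*(-4 + 0) = -5*(-4) = 20)
W = 104 (W = 8*13 = 104)
(n*2)*O(-2, -4) + W = (20*2)*4 + 104 = 40*4 + 104 = 160 + 104 = 264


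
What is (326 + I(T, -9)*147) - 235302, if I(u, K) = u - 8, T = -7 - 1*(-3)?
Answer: -236740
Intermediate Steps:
T = -4 (T = -7 + 3 = -4)
I(u, K) = -8 + u
(326 + I(T, -9)*147) - 235302 = (326 + (-8 - 4)*147) - 235302 = (326 - 12*147) - 235302 = (326 - 1764) - 235302 = -1438 - 235302 = -236740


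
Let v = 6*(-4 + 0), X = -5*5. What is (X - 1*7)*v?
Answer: 768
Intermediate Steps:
X = -25
v = -24 (v = 6*(-4) = -24)
(X - 1*7)*v = (-25 - 1*7)*(-24) = (-25 - 7)*(-24) = -32*(-24) = 768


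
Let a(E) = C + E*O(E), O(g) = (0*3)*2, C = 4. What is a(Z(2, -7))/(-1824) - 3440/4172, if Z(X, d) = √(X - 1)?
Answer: -393203/475608 ≈ -0.82674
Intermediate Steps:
O(g) = 0 (O(g) = 0*2 = 0)
Z(X, d) = √(-1 + X)
a(E) = 4 (a(E) = 4 + E*0 = 4 + 0 = 4)
a(Z(2, -7))/(-1824) - 3440/4172 = 4/(-1824) - 3440/4172 = 4*(-1/1824) - 3440*1/4172 = -1/456 - 860/1043 = -393203/475608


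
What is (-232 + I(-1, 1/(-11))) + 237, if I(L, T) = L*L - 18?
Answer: -12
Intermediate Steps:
I(L, T) = -18 + L² (I(L, T) = L² - 18 = -18 + L²)
(-232 + I(-1, 1/(-11))) + 237 = (-232 + (-18 + (-1)²)) + 237 = (-232 + (-18 + 1)) + 237 = (-232 - 17) + 237 = -249 + 237 = -12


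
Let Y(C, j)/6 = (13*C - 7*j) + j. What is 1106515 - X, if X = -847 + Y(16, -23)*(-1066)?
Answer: 3320378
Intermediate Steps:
Y(C, j) = -36*j + 78*C (Y(C, j) = 6*((13*C - 7*j) + j) = 6*((-7*j + 13*C) + j) = 6*(-6*j + 13*C) = -36*j + 78*C)
X = -2213863 (X = -847 + (-36*(-23) + 78*16)*(-1066) = -847 + (828 + 1248)*(-1066) = -847 + 2076*(-1066) = -847 - 2213016 = -2213863)
1106515 - X = 1106515 - 1*(-2213863) = 1106515 + 2213863 = 3320378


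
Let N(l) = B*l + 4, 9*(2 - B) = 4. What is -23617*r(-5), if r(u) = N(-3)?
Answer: 47234/3 ≈ 15745.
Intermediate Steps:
B = 14/9 (B = 2 - ⅑*4 = 2 - 4/9 = 14/9 ≈ 1.5556)
N(l) = 4 + 14*l/9 (N(l) = 14*l/9 + 4 = 4 + 14*l/9)
r(u) = -⅔ (r(u) = 4 + (14/9)*(-3) = 4 - 14/3 = -⅔)
-23617*r(-5) = -23617*(-⅔) = 47234/3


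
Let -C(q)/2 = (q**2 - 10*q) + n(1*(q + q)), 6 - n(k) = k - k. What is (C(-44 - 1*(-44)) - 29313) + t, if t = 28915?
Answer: -410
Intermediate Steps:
n(k) = 6 (n(k) = 6 - (k - k) = 6 - 1*0 = 6 + 0 = 6)
C(q) = -12 - 2*q**2 + 20*q (C(q) = -2*((q**2 - 10*q) + 6) = -2*(6 + q**2 - 10*q) = -12 - 2*q**2 + 20*q)
(C(-44 - 1*(-44)) - 29313) + t = ((-12 - 2*(-44 - 1*(-44))**2 + 20*(-44 - 1*(-44))) - 29313) + 28915 = ((-12 - 2*(-44 + 44)**2 + 20*(-44 + 44)) - 29313) + 28915 = ((-12 - 2*0**2 + 20*0) - 29313) + 28915 = ((-12 - 2*0 + 0) - 29313) + 28915 = ((-12 + 0 + 0) - 29313) + 28915 = (-12 - 29313) + 28915 = -29325 + 28915 = -410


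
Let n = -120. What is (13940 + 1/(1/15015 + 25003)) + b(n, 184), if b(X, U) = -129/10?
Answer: 13071281344154/938550115 ≈ 13927.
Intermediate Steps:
b(X, U) = -129/10 (b(X, U) = -129*1/10 = -129/10)
(13940 + 1/(1/15015 + 25003)) + b(n, 184) = (13940 + 1/(1/15015 + 25003)) - 129/10 = (13940 + 1/(375420046/15015)) - 129/10 = (13940 + 15015/375420046) - 129/10 = 5233355456255/375420046 - 129/10 = 13071281344154/938550115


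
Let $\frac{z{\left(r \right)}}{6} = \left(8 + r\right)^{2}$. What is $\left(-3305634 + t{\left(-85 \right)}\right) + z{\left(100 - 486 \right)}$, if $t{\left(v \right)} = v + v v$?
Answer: $-2441190$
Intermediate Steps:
$t{\left(v \right)} = v + v^{2}$
$z{\left(r \right)} = 6 \left(8 + r\right)^{2}$
$\left(-3305634 + t{\left(-85 \right)}\right) + z{\left(100 - 486 \right)} = \left(-3305634 - 85 \left(1 - 85\right)\right) + 6 \left(8 + \left(100 - 486\right)\right)^{2} = \left(-3305634 - -7140\right) + 6 \left(8 - 386\right)^{2} = \left(-3305634 + 7140\right) + 6 \left(-378\right)^{2} = -3298494 + 6 \cdot 142884 = -3298494 + 857304 = -2441190$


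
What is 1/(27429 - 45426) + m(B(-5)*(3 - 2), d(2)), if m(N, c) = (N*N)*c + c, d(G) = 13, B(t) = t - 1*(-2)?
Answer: 2339609/17997 ≈ 130.00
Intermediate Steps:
B(t) = 2 + t (B(t) = t + 2 = 2 + t)
m(N, c) = c + c*N² (m(N, c) = N²*c + c = c*N² + c = c + c*N²)
1/(27429 - 45426) + m(B(-5)*(3 - 2), d(2)) = 1/(27429 - 45426) + 13*(1 + ((2 - 5)*(3 - 2))²) = 1/(-17997) + 13*(1 + (-3*1)²) = -1/17997 + 13*(1 + (-3)²) = -1/17997 + 13*(1 + 9) = -1/17997 + 13*10 = -1/17997 + 130 = 2339609/17997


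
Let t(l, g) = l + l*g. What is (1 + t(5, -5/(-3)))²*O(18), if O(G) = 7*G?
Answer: 25886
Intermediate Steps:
t(l, g) = l + g*l
(1 + t(5, -5/(-3)))²*O(18) = (1 + 5*(1 - 5/(-3)))²*(7*18) = (1 + 5*(1 - 5*(-⅓)))²*126 = (1 + 5*(1 + 5/3))²*126 = (1 + 5*(8/3))²*126 = (1 + 40/3)²*126 = (43/3)²*126 = (1849/9)*126 = 25886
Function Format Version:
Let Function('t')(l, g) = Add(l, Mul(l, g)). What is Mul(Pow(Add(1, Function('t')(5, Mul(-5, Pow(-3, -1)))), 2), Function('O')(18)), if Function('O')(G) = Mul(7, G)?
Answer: 25886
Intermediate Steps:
Function('t')(l, g) = Add(l, Mul(g, l))
Mul(Pow(Add(1, Function('t')(5, Mul(-5, Pow(-3, -1)))), 2), Function('O')(18)) = Mul(Pow(Add(1, Mul(5, Add(1, Mul(-5, Pow(-3, -1))))), 2), Mul(7, 18)) = Mul(Pow(Add(1, Mul(5, Add(1, Mul(-5, Rational(-1, 3))))), 2), 126) = Mul(Pow(Add(1, Mul(5, Add(1, Rational(5, 3)))), 2), 126) = Mul(Pow(Add(1, Mul(5, Rational(8, 3))), 2), 126) = Mul(Pow(Add(1, Rational(40, 3)), 2), 126) = Mul(Pow(Rational(43, 3), 2), 126) = Mul(Rational(1849, 9), 126) = 25886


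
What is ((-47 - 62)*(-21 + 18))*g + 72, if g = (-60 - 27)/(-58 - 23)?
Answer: 3809/9 ≈ 423.22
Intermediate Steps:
g = 29/27 (g = -87/(-81) = -87*(-1/81) = 29/27 ≈ 1.0741)
((-47 - 62)*(-21 + 18))*g + 72 = ((-47 - 62)*(-21 + 18))*(29/27) + 72 = -109*(-3)*(29/27) + 72 = 327*(29/27) + 72 = 3161/9 + 72 = 3809/9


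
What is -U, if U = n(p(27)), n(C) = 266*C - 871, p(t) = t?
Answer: -6311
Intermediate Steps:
n(C) = -871 + 266*C
U = 6311 (U = -871 + 266*27 = -871 + 7182 = 6311)
-U = -1*6311 = -6311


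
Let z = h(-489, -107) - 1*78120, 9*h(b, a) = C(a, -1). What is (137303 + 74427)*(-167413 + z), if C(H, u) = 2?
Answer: -467879895350/9 ≈ -5.1987e+10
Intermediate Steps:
h(b, a) = 2/9 (h(b, a) = (⅑)*2 = 2/9)
z = -703078/9 (z = 2/9 - 1*78120 = 2/9 - 78120 = -703078/9 ≈ -78120.)
(137303 + 74427)*(-167413 + z) = (137303 + 74427)*(-167413 - 703078/9) = 211730*(-2209795/9) = -467879895350/9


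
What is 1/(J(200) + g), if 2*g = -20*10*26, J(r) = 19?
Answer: -1/2581 ≈ -0.00038745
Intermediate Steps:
g = -2600 (g = (-20*10*26)/2 = (-200*26)/2 = (½)*(-5200) = -2600)
1/(J(200) + g) = 1/(19 - 2600) = 1/(-2581) = -1/2581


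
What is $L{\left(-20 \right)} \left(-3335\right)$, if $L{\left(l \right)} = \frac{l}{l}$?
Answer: $-3335$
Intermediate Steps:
$L{\left(l \right)} = 1$
$L{\left(-20 \right)} \left(-3335\right) = 1 \left(-3335\right) = -3335$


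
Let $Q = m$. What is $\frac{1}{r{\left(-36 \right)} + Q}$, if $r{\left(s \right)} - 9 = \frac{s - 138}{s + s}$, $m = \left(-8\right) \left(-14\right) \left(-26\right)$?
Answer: $- \frac{12}{34807} \approx -0.00034476$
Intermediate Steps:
$m = -2912$ ($m = 112 \left(-26\right) = -2912$)
$r{\left(s \right)} = 9 + \frac{-138 + s}{2 s}$ ($r{\left(s \right)} = 9 + \frac{s - 138}{s + s} = 9 + \frac{-138 + s}{2 s}$)
$Q = -2912$
$\frac{1}{r{\left(-36 \right)} + Q} = \frac{1}{\left(\frac{19}{2} - \frac{69}{-36}\right) - 2912} = \frac{1}{\left(\frac{19}{2} - - \frac{23}{12}\right) - 2912} = \frac{1}{\left(\frac{19}{2} + \frac{23}{12}\right) - 2912} = \frac{1}{\frac{137}{12} - 2912} = \frac{1}{- \frac{34807}{12}} = - \frac{12}{34807}$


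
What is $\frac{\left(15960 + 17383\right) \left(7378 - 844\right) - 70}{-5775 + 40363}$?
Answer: $\frac{54465773}{8647} \approx 6298.8$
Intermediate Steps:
$\frac{\left(15960 + 17383\right) \left(7378 - 844\right) - 70}{-5775 + 40363} = \frac{33343 \cdot 6534 - 70}{34588} = \left(217863162 - 70\right) \frac{1}{34588} = 217863092 \cdot \frac{1}{34588} = \frac{54465773}{8647}$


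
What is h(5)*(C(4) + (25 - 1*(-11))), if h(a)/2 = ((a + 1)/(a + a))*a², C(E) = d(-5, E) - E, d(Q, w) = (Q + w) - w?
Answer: 810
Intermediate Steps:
d(Q, w) = Q
C(E) = -5 - E
h(a) = a*(1 + a) (h(a) = 2*(((a + 1)/(a + a))*a²) = 2*(((1 + a)/((2*a)))*a²) = 2*(((1 + a)*(1/(2*a)))*a²) = 2*(((1 + a)/(2*a))*a²) = 2*(a*(1 + a)/2) = a*(1 + a))
h(5)*(C(4) + (25 - 1*(-11))) = (5*(1 + 5))*((-5 - 1*4) + (25 - 1*(-11))) = (5*6)*((-5 - 4) + (25 + 11)) = 30*(-9 + 36) = 30*27 = 810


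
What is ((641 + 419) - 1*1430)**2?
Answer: 136900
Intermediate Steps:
((641 + 419) - 1*1430)**2 = (1060 - 1430)**2 = (-370)**2 = 136900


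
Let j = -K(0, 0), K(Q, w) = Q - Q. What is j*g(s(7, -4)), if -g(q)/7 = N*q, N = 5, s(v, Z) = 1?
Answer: 0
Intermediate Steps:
K(Q, w) = 0
g(q) = -35*q
j = 0 (j = -1*0 = 0)
j*g(s(7, -4)) = 0*(-35*1) = 0*(-35) = 0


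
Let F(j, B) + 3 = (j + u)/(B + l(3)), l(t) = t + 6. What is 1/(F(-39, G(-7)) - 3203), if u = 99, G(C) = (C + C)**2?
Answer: -41/131434 ≈ -0.00031194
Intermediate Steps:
G(C) = 4*C**2 (G(C) = (2*C)**2 = 4*C**2)
l(t) = 6 + t
F(j, B) = -3 + (99 + j)/(9 + B) (F(j, B) = -3 + (j + 99)/(B + (6 + 3)) = -3 + (99 + j)/(B + 9) = -3 + (99 + j)/(9 + B))
1/(F(-39, G(-7)) - 3203) = 1/((72 - 39 - 12*(-7)**2)/(9 + 4*(-7)**2) - 3203) = 1/((72 - 39 - 12*49)/(9 + 4*49) - 3203) = 1/((72 - 39 - 3*196)/(9 + 196) - 3203) = 1/((72 - 39 - 588)/205 - 3203) = 1/((1/205)*(-555) - 3203) = 1/(-111/41 - 3203) = 1/(-131434/41) = -41/131434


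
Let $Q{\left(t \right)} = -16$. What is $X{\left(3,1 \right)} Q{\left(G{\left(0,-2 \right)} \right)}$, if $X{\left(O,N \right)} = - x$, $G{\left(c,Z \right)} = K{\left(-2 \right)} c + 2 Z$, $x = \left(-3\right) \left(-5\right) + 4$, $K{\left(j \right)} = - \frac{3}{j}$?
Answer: $304$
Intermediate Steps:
$x = 19$ ($x = 15 + 4 = 19$)
$G{\left(c,Z \right)} = 2 Z + \frac{3 c}{2}$ ($G{\left(c,Z \right)} = - \frac{3}{-2} c + 2 Z = \left(-3\right) \left(- \frac{1}{2}\right) c + 2 Z = \frac{3 c}{2} + 2 Z = 2 Z + \frac{3 c}{2}$)
$X{\left(O,N \right)} = -19$ ($X{\left(O,N \right)} = \left(-1\right) 19 = -19$)
$X{\left(3,1 \right)} Q{\left(G{\left(0,-2 \right)} \right)} = \left(-19\right) \left(-16\right) = 304$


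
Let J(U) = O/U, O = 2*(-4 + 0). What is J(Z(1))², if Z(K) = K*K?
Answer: 64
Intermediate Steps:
Z(K) = K²
O = -8 (O = 2*(-4) = -8)
J(U) = -8/U
J(Z(1))² = (-8/(1²))² = (-8/1)² = (-8*1)² = (-8)² = 64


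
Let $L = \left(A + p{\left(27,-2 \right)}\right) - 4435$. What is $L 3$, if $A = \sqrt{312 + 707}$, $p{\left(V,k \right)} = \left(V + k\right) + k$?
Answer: $-13236 + 3 \sqrt{1019} \approx -13140.0$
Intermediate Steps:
$p{\left(V,k \right)} = V + 2 k$
$A = \sqrt{1019} \approx 31.922$
$L = -4412 + \sqrt{1019}$ ($L = \left(\sqrt{1019} + \left(27 + 2 \left(-2\right)\right)\right) - 4435 = \left(\sqrt{1019} + \left(27 - 4\right)\right) - 4435 = \left(\sqrt{1019} + 23\right) - 4435 = \left(23 + \sqrt{1019}\right) - 4435 = -4412 + \sqrt{1019} \approx -4380.1$)
$L 3 = \left(-4412 + \sqrt{1019}\right) 3 = -13236 + 3 \sqrt{1019}$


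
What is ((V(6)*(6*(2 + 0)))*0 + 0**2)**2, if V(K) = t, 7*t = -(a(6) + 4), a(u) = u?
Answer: 0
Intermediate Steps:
t = -10/7 (t = (-(6 + 4))/7 = (-1*10)/7 = (1/7)*(-10) = -10/7 ≈ -1.4286)
V(K) = -10/7
((V(6)*(6*(2 + 0)))*0 + 0**2)**2 = (-60*(2 + 0)/7*0 + 0**2)**2 = (-60*2/7*0 + 0)**2 = (-10/7*12*0 + 0)**2 = (-120/7*0 + 0)**2 = (0 + 0)**2 = 0**2 = 0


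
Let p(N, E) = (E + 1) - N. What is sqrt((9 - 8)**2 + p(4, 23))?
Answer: sqrt(21) ≈ 4.5826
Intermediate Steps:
p(N, E) = 1 + E - N (p(N, E) = (1 + E) - N = 1 + E - N)
sqrt((9 - 8)**2 + p(4, 23)) = sqrt((9 - 8)**2 + (1 + 23 - 1*4)) = sqrt(1**2 + (1 + 23 - 4)) = sqrt(1 + 20) = sqrt(21)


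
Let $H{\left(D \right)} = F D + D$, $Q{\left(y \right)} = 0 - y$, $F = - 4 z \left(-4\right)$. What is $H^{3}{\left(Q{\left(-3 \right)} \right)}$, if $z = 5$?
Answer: $14348907$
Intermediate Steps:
$F = 80$ ($F = \left(-4\right) 5 \left(-4\right) = \left(-20\right) \left(-4\right) = 80$)
$Q{\left(y \right)} = - y$
$H{\left(D \right)} = 81 D$ ($H{\left(D \right)} = 80 D + D = 81 D$)
$H^{3}{\left(Q{\left(-3 \right)} \right)} = \left(81 \left(\left(-1\right) \left(-3\right)\right)\right)^{3} = \left(81 \cdot 3\right)^{3} = 243^{3} = 14348907$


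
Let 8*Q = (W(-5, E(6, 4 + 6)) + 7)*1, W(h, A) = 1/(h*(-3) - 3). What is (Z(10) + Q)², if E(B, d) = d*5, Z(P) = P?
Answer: 1092025/9216 ≈ 118.49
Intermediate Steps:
E(B, d) = 5*d
W(h, A) = 1/(-3 - 3*h) (W(h, A) = 1/(-3*h - 3) = 1/(-3 - 3*h))
Q = 85/96 (Q = ((-1/(3 + 3*(-5)) + 7)*1)/8 = ((-1/(3 - 15) + 7)*1)/8 = ((-1/(-12) + 7)*1)/8 = ((-1*(-1/12) + 7)*1)/8 = ((1/12 + 7)*1)/8 = ((85/12)*1)/8 = (⅛)*(85/12) = 85/96 ≈ 0.88542)
(Z(10) + Q)² = (10 + 85/96)² = (1045/96)² = 1092025/9216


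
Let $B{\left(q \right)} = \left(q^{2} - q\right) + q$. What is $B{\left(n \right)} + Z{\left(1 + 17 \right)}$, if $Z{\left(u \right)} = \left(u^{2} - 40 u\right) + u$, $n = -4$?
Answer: $-362$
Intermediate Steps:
$Z{\left(u \right)} = u^{2} - 39 u$
$B{\left(q \right)} = q^{2}$
$B{\left(n \right)} + Z{\left(1 + 17 \right)} = \left(-4\right)^{2} + \left(1 + 17\right) \left(-39 + \left(1 + 17\right)\right) = 16 + 18 \left(-39 + 18\right) = 16 + 18 \left(-21\right) = 16 - 378 = -362$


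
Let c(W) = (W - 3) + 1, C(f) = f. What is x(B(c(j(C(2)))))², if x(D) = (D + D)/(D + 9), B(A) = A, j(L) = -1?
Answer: 1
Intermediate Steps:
c(W) = -2 + W (c(W) = (-3 + W) + 1 = -2 + W)
x(D) = 2*D/(9 + D) (x(D) = (2*D)/(9 + D) = 2*D/(9 + D))
x(B(c(j(C(2)))))² = (2*(-2 - 1)/(9 + (-2 - 1)))² = (2*(-3)/(9 - 3))² = (2*(-3)/6)² = (2*(-3)*(⅙))² = (-1)² = 1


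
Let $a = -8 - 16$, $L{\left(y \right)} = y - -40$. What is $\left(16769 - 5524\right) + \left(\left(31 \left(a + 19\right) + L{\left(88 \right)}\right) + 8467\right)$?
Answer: $19685$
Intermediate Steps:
$L{\left(y \right)} = 40 + y$ ($L{\left(y \right)} = y + 40 = 40 + y$)
$a = -24$ ($a = -8 - 16 = -24$)
$\left(16769 - 5524\right) + \left(\left(31 \left(a + 19\right) + L{\left(88 \right)}\right) + 8467\right) = \left(16769 - 5524\right) + \left(\left(31 \left(-24 + 19\right) + \left(40 + 88\right)\right) + 8467\right) = 11245 + \left(\left(31 \left(-5\right) + 128\right) + 8467\right) = 11245 + \left(\left(-155 + 128\right) + 8467\right) = 11245 + \left(-27 + 8467\right) = 11245 + 8440 = 19685$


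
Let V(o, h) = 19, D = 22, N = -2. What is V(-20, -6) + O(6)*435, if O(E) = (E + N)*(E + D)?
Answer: 48739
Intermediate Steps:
O(E) = (-2 + E)*(22 + E) (O(E) = (E - 2)*(E + 22) = (-2 + E)*(22 + E))
V(-20, -6) + O(6)*435 = 19 + (-44 + 6**2 + 20*6)*435 = 19 + (-44 + 36 + 120)*435 = 19 + 112*435 = 19 + 48720 = 48739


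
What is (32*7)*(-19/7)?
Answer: -608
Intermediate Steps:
(32*7)*(-19/7) = 224*(-19*⅐) = 224*(-19/7) = -608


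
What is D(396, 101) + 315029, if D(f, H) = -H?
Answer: 314928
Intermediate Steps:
D(396, 101) + 315029 = -1*101 + 315029 = -101 + 315029 = 314928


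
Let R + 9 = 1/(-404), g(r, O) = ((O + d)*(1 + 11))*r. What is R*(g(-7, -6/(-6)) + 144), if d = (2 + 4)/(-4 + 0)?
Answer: -338241/202 ≈ -1674.5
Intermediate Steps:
d = -3/2 (d = 6/(-4) = 6*(-¼) = -3/2 ≈ -1.5000)
g(r, O) = r*(-18 + 12*O) (g(r, O) = ((O - 3/2)*(1 + 11))*r = ((-3/2 + O)*12)*r = (-18 + 12*O)*r = r*(-18 + 12*O))
R = -3637/404 (R = -9 + 1/(-404) = -9 - 1/404 = -3637/404 ≈ -9.0025)
R*(g(-7, -6/(-6)) + 144) = -3637*(6*(-7)*(-3 + 2*(-6/(-6))) + 144)/404 = -3637*(6*(-7)*(-3 + 2*(-6*(-⅙))) + 144)/404 = -3637*(6*(-7)*(-3 + 2*1) + 144)/404 = -3637*(6*(-7)*(-3 + 2) + 144)/404 = -3637*(6*(-7)*(-1) + 144)/404 = -3637*(42 + 144)/404 = -3637/404*186 = -338241/202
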